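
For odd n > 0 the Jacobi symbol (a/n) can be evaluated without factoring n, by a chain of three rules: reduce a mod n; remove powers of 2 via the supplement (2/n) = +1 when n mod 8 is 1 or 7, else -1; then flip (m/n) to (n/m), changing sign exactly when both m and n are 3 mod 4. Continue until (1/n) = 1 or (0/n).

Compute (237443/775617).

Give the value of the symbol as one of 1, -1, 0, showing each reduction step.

1

flip (237443/775617) -> (775617/237443): both odd, 237443 mod 4 = 3, 775617 mod 4 = 1, so the flip contributes +1; sign now +1
(775617/237443): 775617 mod 237443 = 63288, so (775617/237443) = (63288/237443)
factor out 2^3: 63288 = 2^3·7911; with 237443 mod 8 = 3, (2/237443) = -1; sign now -1; continue with (7911/237443)
flip (7911/237443) -> (237443/7911): both odd, 7911 mod 4 = 3, 237443 mod 4 = 3, so the flip contributes -1; sign now +1
(237443/7911): 237443 mod 7911 = 113, so (237443/7911) = (113/7911)
flip (113/7911) -> (7911/113): both odd, 113 mod 4 = 1, 7911 mod 4 = 3, so the flip contributes +1; sign now +1
(7911/113): 7911 mod 113 = 1, so (7911/113) = (1/113)
reached (1/113) = 1, so the symbol is +1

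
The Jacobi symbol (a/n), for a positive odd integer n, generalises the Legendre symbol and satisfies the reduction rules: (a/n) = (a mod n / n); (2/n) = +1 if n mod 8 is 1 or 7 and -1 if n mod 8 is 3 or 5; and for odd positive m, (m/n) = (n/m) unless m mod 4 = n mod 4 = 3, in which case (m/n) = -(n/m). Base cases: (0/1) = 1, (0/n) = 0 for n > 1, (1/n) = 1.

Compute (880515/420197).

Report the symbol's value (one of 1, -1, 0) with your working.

1

(880515/420197): 880515 mod 420197 = 40121, so (880515/420197) = (40121/420197)
flip (40121/420197) -> (420197/40121): both odd, 40121 mod 4 = 1, 420197 mod 4 = 1, so the flip contributes +1; sign now +1
(420197/40121): 420197 mod 40121 = 18987, so (420197/40121) = (18987/40121)
flip (18987/40121) -> (40121/18987): both odd, 18987 mod 4 = 3, 40121 mod 4 = 1, so the flip contributes +1; sign now +1
(40121/18987): 40121 mod 18987 = 2147, so (40121/18987) = (2147/18987)
flip (2147/18987) -> (18987/2147): both odd, 2147 mod 4 = 3, 18987 mod 4 = 3, so the flip contributes -1; sign now -1
(18987/2147): 18987 mod 2147 = 1811, so (18987/2147) = (1811/2147)
flip (1811/2147) -> (2147/1811): both odd, 1811 mod 4 = 3, 2147 mod 4 = 3, so the flip contributes -1; sign now +1
(2147/1811): 2147 mod 1811 = 336, so (2147/1811) = (336/1811)
factor out 2^4: 336 = 2^4·21; with 1811 mod 8 = 3, (2/1811) = -1; sign now +1; continue with (21/1811)
flip (21/1811) -> (1811/21): both odd, 21 mod 4 = 1, 1811 mod 4 = 3, so the flip contributes +1; sign now +1
(1811/21): 1811 mod 21 = 5, so (1811/21) = (5/21)
flip (5/21) -> (21/5): both odd, 5 mod 4 = 1, 21 mod 4 = 1, so the flip contributes +1; sign now +1
(21/5): 21 mod 5 = 1, so (21/5) = (1/5)
reached (1/5) = 1, so the symbol is +1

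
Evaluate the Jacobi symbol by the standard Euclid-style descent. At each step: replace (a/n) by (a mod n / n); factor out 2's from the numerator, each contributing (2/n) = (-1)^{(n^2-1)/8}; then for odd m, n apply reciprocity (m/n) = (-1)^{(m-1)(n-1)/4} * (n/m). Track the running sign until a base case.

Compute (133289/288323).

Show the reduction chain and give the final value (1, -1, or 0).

1

reciprocity: (133289/288323) = +1·(288323/133289) since 133289 mod 4 = 1, 288323 mod 4 = 3; sign now +1
(288323/133289) = (21745/133289)   [reduce mod 133289]
reciprocity: (21745/133289) = +1·(133289/21745) since 21745 mod 4 = 1, 133289 mod 4 = 1; sign now +1
(133289/21745) = (2819/21745)   [reduce mod 21745]
reciprocity: (2819/21745) = +1·(21745/2819) since 2819 mod 4 = 3, 21745 mod 4 = 1; sign now +1
(21745/2819) = (2012/2819)   [reduce mod 2819]
2012 = 2^2·503; (2/2819) = -1 since 2819 mod 8 = 3, so (2012/2819) = (-1)^2·(503/2819); sign now +1
reciprocity: (503/2819) = -1·(2819/503) since 503 mod 4 = 3, 2819 mod 4 = 3; sign now -1
(2819/503) = (304/503)   [reduce mod 503]
304 = 2^4·19; (2/503) = +1 since 503 mod 8 = 7, so (304/503) = (+1)^4·(19/503); sign now -1
reciprocity: (19/503) = -1·(503/19) since 19 mod 4 = 3, 503 mod 4 = 3; sign now +1
(503/19) = (9/19)   [reduce mod 19]
reciprocity: (9/19) = +1·(19/9) since 9 mod 4 = 1, 19 mod 4 = 3; sign now +1
(19/9) = (1/9)   [reduce mod 9]
(1/9) = 1; final value = sign = +1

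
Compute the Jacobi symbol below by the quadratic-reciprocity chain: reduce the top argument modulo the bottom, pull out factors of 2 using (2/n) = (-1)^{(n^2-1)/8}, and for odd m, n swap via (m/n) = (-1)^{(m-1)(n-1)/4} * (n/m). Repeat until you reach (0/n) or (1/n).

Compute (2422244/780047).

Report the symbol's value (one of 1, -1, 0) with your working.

1

(2422244/780047): 2422244 mod 780047 = 82103, so (2422244/780047) = (82103/780047)
flip (82103/780047) -> (780047/82103): both odd, 82103 mod 4 = 3, 780047 mod 4 = 3, so the flip contributes -1; sign now -1
(780047/82103): 780047 mod 82103 = 41120, so (780047/82103) = (41120/82103)
factor out 2^5: 41120 = 2^5·1285; with 82103 mod 8 = 7, (2/82103) = +1; sign now -1; continue with (1285/82103)
flip (1285/82103) -> (82103/1285): both odd, 1285 mod 4 = 1, 82103 mod 4 = 3, so the flip contributes +1; sign now -1
(82103/1285): 82103 mod 1285 = 1148, so (82103/1285) = (1148/1285)
factor out 2^2: 1148 = 2^2·287; with 1285 mod 8 = 5, (2/1285) = -1; sign now -1; continue with (287/1285)
flip (287/1285) -> (1285/287): both odd, 287 mod 4 = 3, 1285 mod 4 = 1, so the flip contributes +1; sign now -1
(1285/287): 1285 mod 287 = 137, so (1285/287) = (137/287)
flip (137/287) -> (287/137): both odd, 137 mod 4 = 1, 287 mod 4 = 3, so the flip contributes +1; sign now -1
(287/137): 287 mod 137 = 13, so (287/137) = (13/137)
flip (13/137) -> (137/13): both odd, 13 mod 4 = 1, 137 mod 4 = 1, so the flip contributes +1; sign now -1
(137/13): 137 mod 13 = 7, so (137/13) = (7/13)
flip (7/13) -> (13/7): both odd, 7 mod 4 = 3, 13 mod 4 = 1, so the flip contributes +1; sign now -1
(13/7): 13 mod 7 = 6, so (13/7) = (6/7)
factor out 2^1: 6 = 2^1·3; with 7 mod 8 = 7, (2/7) = +1; sign now -1; continue with (3/7)
flip (3/7) -> (7/3): both odd, 3 mod 4 = 3, 7 mod 4 = 3, so the flip contributes -1; sign now +1
(7/3): 7 mod 3 = 1, so (7/3) = (1/3)
reached (1/3) = 1, so the symbol is +1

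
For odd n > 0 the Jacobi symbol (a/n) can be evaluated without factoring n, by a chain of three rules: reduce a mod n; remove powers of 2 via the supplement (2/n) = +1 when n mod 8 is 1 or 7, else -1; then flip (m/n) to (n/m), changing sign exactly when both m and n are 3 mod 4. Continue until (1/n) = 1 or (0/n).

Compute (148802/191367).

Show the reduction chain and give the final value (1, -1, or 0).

factor out 2^1: 148802 = 2^1·74401; with 191367 mod 8 = 7, (2/191367) = +1; sign now +1; continue with (74401/191367)
flip (74401/191367) -> (191367/74401): both odd, 74401 mod 4 = 1, 191367 mod 4 = 3, so the flip contributes +1; sign now +1
(191367/74401): 191367 mod 74401 = 42565, so (191367/74401) = (42565/74401)
flip (42565/74401) -> (74401/42565): both odd, 42565 mod 4 = 1, 74401 mod 4 = 1, so the flip contributes +1; sign now +1
(74401/42565): 74401 mod 42565 = 31836, so (74401/42565) = (31836/42565)
factor out 2^2: 31836 = 2^2·7959; with 42565 mod 8 = 5, (2/42565) = -1; sign now +1; continue with (7959/42565)
flip (7959/42565) -> (42565/7959): both odd, 7959 mod 4 = 3, 42565 mod 4 = 1, so the flip contributes +1; sign now +1
(42565/7959): 42565 mod 7959 = 2770, so (42565/7959) = (2770/7959)
factor out 2^1: 2770 = 2^1·1385; with 7959 mod 8 = 7, (2/7959) = +1; sign now +1; continue with (1385/7959)
flip (1385/7959) -> (7959/1385): both odd, 1385 mod 4 = 1, 7959 mod 4 = 3, so the flip contributes +1; sign now +1
(7959/1385): 7959 mod 1385 = 1034, so (7959/1385) = (1034/1385)
factor out 2^1: 1034 = 2^1·517; with 1385 mod 8 = 1, (2/1385) = +1; sign now +1; continue with (517/1385)
flip (517/1385) -> (1385/517): both odd, 517 mod 4 = 1, 1385 mod 4 = 1, so the flip contributes +1; sign now +1
(1385/517): 1385 mod 517 = 351, so (1385/517) = (351/517)
flip (351/517) -> (517/351): both odd, 351 mod 4 = 3, 517 mod 4 = 1, so the flip contributes +1; sign now +1
(517/351): 517 mod 351 = 166, so (517/351) = (166/351)
factor out 2^1: 166 = 2^1·83; with 351 mod 8 = 7, (2/351) = +1; sign now +1; continue with (83/351)
flip (83/351) -> (351/83): both odd, 83 mod 4 = 3, 351 mod 4 = 3, so the flip contributes -1; sign now -1
(351/83): 351 mod 83 = 19, so (351/83) = (19/83)
flip (19/83) -> (83/19): both odd, 19 mod 4 = 3, 83 mod 4 = 3, so the flip contributes -1; sign now +1
(83/19): 83 mod 19 = 7, so (83/19) = (7/19)
flip (7/19) -> (19/7): both odd, 7 mod 4 = 3, 19 mod 4 = 3, so the flip contributes -1; sign now -1
(19/7): 19 mod 7 = 5, so (19/7) = (5/7)
flip (5/7) -> (7/5): both odd, 5 mod 4 = 1, 7 mod 4 = 3, so the flip contributes +1; sign now -1
(7/5): 7 mod 5 = 2, so (7/5) = (2/5)
factor out 2^1: 2 = 2^1·1; with 5 mod 8 = 5, (2/5) = -1; sign now +1; continue with (1/5)
reached (1/5) = 1, so the symbol is +1

1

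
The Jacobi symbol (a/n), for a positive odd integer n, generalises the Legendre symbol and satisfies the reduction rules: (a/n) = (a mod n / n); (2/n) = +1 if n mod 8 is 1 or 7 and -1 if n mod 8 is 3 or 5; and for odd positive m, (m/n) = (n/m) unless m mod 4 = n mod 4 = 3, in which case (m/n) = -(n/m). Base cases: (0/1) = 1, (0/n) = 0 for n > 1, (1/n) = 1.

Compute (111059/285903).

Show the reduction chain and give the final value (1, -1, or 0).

flip (111059/285903) -> (285903/111059): both odd, 111059 mod 4 = 3, 285903 mod 4 = 3, so the flip contributes -1; sign now -1
(285903/111059): 285903 mod 111059 = 63785, so (285903/111059) = (63785/111059)
flip (63785/111059) -> (111059/63785): both odd, 63785 mod 4 = 1, 111059 mod 4 = 3, so the flip contributes +1; sign now -1
(111059/63785): 111059 mod 63785 = 47274, so (111059/63785) = (47274/63785)
factor out 2^1: 47274 = 2^1·23637; with 63785 mod 8 = 1, (2/63785) = +1; sign now -1; continue with (23637/63785)
flip (23637/63785) -> (63785/23637): both odd, 23637 mod 4 = 1, 63785 mod 4 = 1, so the flip contributes +1; sign now -1
(63785/23637): 63785 mod 23637 = 16511, so (63785/23637) = (16511/23637)
flip (16511/23637) -> (23637/16511): both odd, 16511 mod 4 = 3, 23637 mod 4 = 1, so the flip contributes +1; sign now -1
(23637/16511): 23637 mod 16511 = 7126, so (23637/16511) = (7126/16511)
factor out 2^1: 7126 = 2^1·3563; with 16511 mod 8 = 7, (2/16511) = +1; sign now -1; continue with (3563/16511)
flip (3563/16511) -> (16511/3563): both odd, 3563 mod 4 = 3, 16511 mod 4 = 3, so the flip contributes -1; sign now +1
(16511/3563): 16511 mod 3563 = 2259, so (16511/3563) = (2259/3563)
flip (2259/3563) -> (3563/2259): both odd, 2259 mod 4 = 3, 3563 mod 4 = 3, so the flip contributes -1; sign now -1
(3563/2259): 3563 mod 2259 = 1304, so (3563/2259) = (1304/2259)
factor out 2^3: 1304 = 2^3·163; with 2259 mod 8 = 3, (2/2259) = -1; sign now +1; continue with (163/2259)
flip (163/2259) -> (2259/163): both odd, 163 mod 4 = 3, 2259 mod 4 = 3, so the flip contributes -1; sign now -1
(2259/163): 2259 mod 163 = 140, so (2259/163) = (140/163)
factor out 2^2: 140 = 2^2·35; with 163 mod 8 = 3, (2/163) = -1; sign now -1; continue with (35/163)
flip (35/163) -> (163/35): both odd, 35 mod 4 = 3, 163 mod 4 = 3, so the flip contributes -1; sign now +1
(163/35): 163 mod 35 = 23, so (163/35) = (23/35)
flip (23/35) -> (35/23): both odd, 23 mod 4 = 3, 35 mod 4 = 3, so the flip contributes -1; sign now -1
(35/23): 35 mod 23 = 12, so (35/23) = (12/23)
factor out 2^2: 12 = 2^2·3; with 23 mod 8 = 7, (2/23) = +1; sign now -1; continue with (3/23)
flip (3/23) -> (23/3): both odd, 3 mod 4 = 3, 23 mod 4 = 3, so the flip contributes -1; sign now +1
(23/3): 23 mod 3 = 2, so (23/3) = (2/3)
factor out 2^1: 2 = 2^1·1; with 3 mod 8 = 3, (2/3) = -1; sign now -1; continue with (1/3)
reached (1/3) = 1, so the symbol is -1

-1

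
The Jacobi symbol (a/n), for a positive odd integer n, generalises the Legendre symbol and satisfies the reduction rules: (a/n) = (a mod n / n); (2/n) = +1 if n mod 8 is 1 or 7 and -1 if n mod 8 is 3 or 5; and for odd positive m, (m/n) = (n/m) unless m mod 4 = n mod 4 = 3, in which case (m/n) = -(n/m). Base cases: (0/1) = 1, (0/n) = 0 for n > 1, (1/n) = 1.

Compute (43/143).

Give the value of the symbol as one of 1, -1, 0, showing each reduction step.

-1

reciprocity: (43/143) = -1·(143/43) since 43 mod 4 = 3, 143 mod 4 = 3; sign now -1
(143/43) = (14/43)   [reduce mod 43]
14 = 2^1·7; (2/43) = -1 since 43 mod 8 = 3, so (14/43) = (-1)^1·(7/43); sign now +1
reciprocity: (7/43) = -1·(43/7) since 7 mod 4 = 3, 43 mod 4 = 3; sign now -1
(43/7) = (1/7)   [reduce mod 7]
(1/7) = 1; final value = sign = -1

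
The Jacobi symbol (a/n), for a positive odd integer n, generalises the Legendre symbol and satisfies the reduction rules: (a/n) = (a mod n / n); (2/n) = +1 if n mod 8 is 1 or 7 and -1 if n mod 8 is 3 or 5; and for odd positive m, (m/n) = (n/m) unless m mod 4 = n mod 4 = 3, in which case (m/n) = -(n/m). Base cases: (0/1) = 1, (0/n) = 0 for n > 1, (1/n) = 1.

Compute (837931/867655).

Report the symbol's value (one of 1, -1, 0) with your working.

-1

flip (837931/867655) -> (867655/837931): both odd, 837931 mod 4 = 3, 867655 mod 4 = 3, so the flip contributes -1; sign now -1
(867655/837931): 867655 mod 837931 = 29724, so (867655/837931) = (29724/837931)
factor out 2^2: 29724 = 2^2·7431; with 837931 mod 8 = 3, (2/837931) = -1; sign now -1; continue with (7431/837931)
flip (7431/837931) -> (837931/7431): both odd, 7431 mod 4 = 3, 837931 mod 4 = 3, so the flip contributes -1; sign now +1
(837931/7431): 837931 mod 7431 = 5659, so (837931/7431) = (5659/7431)
flip (5659/7431) -> (7431/5659): both odd, 5659 mod 4 = 3, 7431 mod 4 = 3, so the flip contributes -1; sign now -1
(7431/5659): 7431 mod 5659 = 1772, so (7431/5659) = (1772/5659)
factor out 2^2: 1772 = 2^2·443; with 5659 mod 8 = 3, (2/5659) = -1; sign now -1; continue with (443/5659)
flip (443/5659) -> (5659/443): both odd, 443 mod 4 = 3, 5659 mod 4 = 3, so the flip contributes -1; sign now +1
(5659/443): 5659 mod 443 = 343, so (5659/443) = (343/443)
flip (343/443) -> (443/343): both odd, 343 mod 4 = 3, 443 mod 4 = 3, so the flip contributes -1; sign now -1
(443/343): 443 mod 343 = 100, so (443/343) = (100/343)
factor out 2^2: 100 = 2^2·25; with 343 mod 8 = 7, (2/343) = +1; sign now -1; continue with (25/343)
flip (25/343) -> (343/25): both odd, 25 mod 4 = 1, 343 mod 4 = 3, so the flip contributes +1; sign now -1
(343/25): 343 mod 25 = 18, so (343/25) = (18/25)
factor out 2^1: 18 = 2^1·9; with 25 mod 8 = 1, (2/25) = +1; sign now -1; continue with (9/25)
flip (9/25) -> (25/9): both odd, 9 mod 4 = 1, 25 mod 4 = 1, so the flip contributes +1; sign now -1
(25/9): 25 mod 9 = 7, so (25/9) = (7/9)
flip (7/9) -> (9/7): both odd, 7 mod 4 = 3, 9 mod 4 = 1, so the flip contributes +1; sign now -1
(9/7): 9 mod 7 = 2, so (9/7) = (2/7)
factor out 2^1: 2 = 2^1·1; with 7 mod 8 = 7, (2/7) = +1; sign now -1; continue with (1/7)
reached (1/7) = 1, so the symbol is -1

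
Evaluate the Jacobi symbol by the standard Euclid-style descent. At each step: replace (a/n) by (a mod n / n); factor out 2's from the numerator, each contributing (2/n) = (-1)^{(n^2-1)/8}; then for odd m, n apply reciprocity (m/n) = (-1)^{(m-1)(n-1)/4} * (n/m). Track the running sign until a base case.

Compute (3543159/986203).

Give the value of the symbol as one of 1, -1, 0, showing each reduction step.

(3543159/986203): 3543159 mod 986203 = 584550, so (3543159/986203) = (584550/986203)
factor out 2^1: 584550 = 2^1·292275; with 986203 mod 8 = 3, (2/986203) = -1; sign now -1; continue with (292275/986203)
flip (292275/986203) -> (986203/292275): both odd, 292275 mod 4 = 3, 986203 mod 4 = 3, so the flip contributes -1; sign now +1
(986203/292275): 986203 mod 292275 = 109378, so (986203/292275) = (109378/292275)
factor out 2^1: 109378 = 2^1·54689; with 292275 mod 8 = 3, (2/292275) = -1; sign now -1; continue with (54689/292275)
flip (54689/292275) -> (292275/54689): both odd, 54689 mod 4 = 1, 292275 mod 4 = 3, so the flip contributes +1; sign now -1
(292275/54689): 292275 mod 54689 = 18830, so (292275/54689) = (18830/54689)
factor out 2^1: 18830 = 2^1·9415; with 54689 mod 8 = 1, (2/54689) = +1; sign now -1; continue with (9415/54689)
flip (9415/54689) -> (54689/9415): both odd, 9415 mod 4 = 3, 54689 mod 4 = 1, so the flip contributes +1; sign now -1
(54689/9415): 54689 mod 9415 = 7614, so (54689/9415) = (7614/9415)
factor out 2^1: 7614 = 2^1·3807; with 9415 mod 8 = 7, (2/9415) = +1; sign now -1; continue with (3807/9415)
flip (3807/9415) -> (9415/3807): both odd, 3807 mod 4 = 3, 9415 mod 4 = 3, so the flip contributes -1; sign now +1
(9415/3807): 9415 mod 3807 = 1801, so (9415/3807) = (1801/3807)
flip (1801/3807) -> (3807/1801): both odd, 1801 mod 4 = 1, 3807 mod 4 = 3, so the flip contributes +1; sign now +1
(3807/1801): 3807 mod 1801 = 205, so (3807/1801) = (205/1801)
flip (205/1801) -> (1801/205): both odd, 205 mod 4 = 1, 1801 mod 4 = 1, so the flip contributes +1; sign now +1
(1801/205): 1801 mod 205 = 161, so (1801/205) = (161/205)
flip (161/205) -> (205/161): both odd, 161 mod 4 = 1, 205 mod 4 = 1, so the flip contributes +1; sign now +1
(205/161): 205 mod 161 = 44, so (205/161) = (44/161)
factor out 2^2: 44 = 2^2·11; with 161 mod 8 = 1, (2/161) = +1; sign now +1; continue with (11/161)
flip (11/161) -> (161/11): both odd, 11 mod 4 = 3, 161 mod 4 = 1, so the flip contributes +1; sign now +1
(161/11): 161 mod 11 = 7, so (161/11) = (7/11)
flip (7/11) -> (11/7): both odd, 7 mod 4 = 3, 11 mod 4 = 3, so the flip contributes -1; sign now -1
(11/7): 11 mod 7 = 4, so (11/7) = (4/7)
factor out 2^2: 4 = 2^2·1; with 7 mod 8 = 7, (2/7) = +1; sign now -1; continue with (1/7)
reached (1/7) = 1, so the symbol is -1

-1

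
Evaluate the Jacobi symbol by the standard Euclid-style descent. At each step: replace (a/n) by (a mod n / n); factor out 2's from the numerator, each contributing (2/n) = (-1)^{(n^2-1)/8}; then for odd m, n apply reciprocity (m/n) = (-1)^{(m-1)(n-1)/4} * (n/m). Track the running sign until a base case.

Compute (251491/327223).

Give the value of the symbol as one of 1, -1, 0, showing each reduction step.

1

flip (251491/327223) -> (327223/251491): both odd, 251491 mod 4 = 3, 327223 mod 4 = 3, so the flip contributes -1; sign now -1
(327223/251491): 327223 mod 251491 = 75732, so (327223/251491) = (75732/251491)
factor out 2^2: 75732 = 2^2·18933; with 251491 mod 8 = 3, (2/251491) = -1; sign now -1; continue with (18933/251491)
flip (18933/251491) -> (251491/18933): both odd, 18933 mod 4 = 1, 251491 mod 4 = 3, so the flip contributes +1; sign now -1
(251491/18933): 251491 mod 18933 = 5362, so (251491/18933) = (5362/18933)
factor out 2^1: 5362 = 2^1·2681; with 18933 mod 8 = 5, (2/18933) = -1; sign now +1; continue with (2681/18933)
flip (2681/18933) -> (18933/2681): both odd, 2681 mod 4 = 1, 18933 mod 4 = 1, so the flip contributes +1; sign now +1
(18933/2681): 18933 mod 2681 = 166, so (18933/2681) = (166/2681)
factor out 2^1: 166 = 2^1·83; with 2681 mod 8 = 1, (2/2681) = +1; sign now +1; continue with (83/2681)
flip (83/2681) -> (2681/83): both odd, 83 mod 4 = 3, 2681 mod 4 = 1, so the flip contributes +1; sign now +1
(2681/83): 2681 mod 83 = 25, so (2681/83) = (25/83)
flip (25/83) -> (83/25): both odd, 25 mod 4 = 1, 83 mod 4 = 3, so the flip contributes +1; sign now +1
(83/25): 83 mod 25 = 8, so (83/25) = (8/25)
factor out 2^3: 8 = 2^3·1; with 25 mod 8 = 1, (2/25) = +1; sign now +1; continue with (1/25)
reached (1/25) = 1, so the symbol is +1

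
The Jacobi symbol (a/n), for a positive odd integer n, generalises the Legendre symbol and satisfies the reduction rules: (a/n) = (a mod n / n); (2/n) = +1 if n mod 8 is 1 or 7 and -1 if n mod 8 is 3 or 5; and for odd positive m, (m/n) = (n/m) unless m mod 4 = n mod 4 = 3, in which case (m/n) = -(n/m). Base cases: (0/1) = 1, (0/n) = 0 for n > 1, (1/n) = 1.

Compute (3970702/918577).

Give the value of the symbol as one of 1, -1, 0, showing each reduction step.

1

(3970702/918577) = (296394/918577)   [reduce mod 918577]
296394 = 2^1·148197; (2/918577) = +1 since 918577 mod 8 = 1, so (296394/918577) = (+1)^1·(148197/918577); sign now +1
reciprocity: (148197/918577) = +1·(918577/148197) since 148197 mod 4 = 1, 918577 mod 4 = 1; sign now +1
(918577/148197) = (29395/148197)   [reduce mod 148197]
reciprocity: (29395/148197) = +1·(148197/29395) since 29395 mod 4 = 3, 148197 mod 4 = 1; sign now +1
(148197/29395) = (1222/29395)   [reduce mod 29395]
1222 = 2^1·611; (2/29395) = -1 since 29395 mod 8 = 3, so (1222/29395) = (-1)^1·(611/29395); sign now -1
reciprocity: (611/29395) = -1·(29395/611) since 611 mod 4 = 3, 29395 mod 4 = 3; sign now +1
(29395/611) = (67/611)   [reduce mod 611]
reciprocity: (67/611) = -1·(611/67) since 67 mod 4 = 3, 611 mod 4 = 3; sign now -1
(611/67) = (8/67)   [reduce mod 67]
8 = 2^3·1; (2/67) = -1 since 67 mod 8 = 3, so (8/67) = (-1)^3·(1/67); sign now +1
(1/67) = 1; final value = sign = +1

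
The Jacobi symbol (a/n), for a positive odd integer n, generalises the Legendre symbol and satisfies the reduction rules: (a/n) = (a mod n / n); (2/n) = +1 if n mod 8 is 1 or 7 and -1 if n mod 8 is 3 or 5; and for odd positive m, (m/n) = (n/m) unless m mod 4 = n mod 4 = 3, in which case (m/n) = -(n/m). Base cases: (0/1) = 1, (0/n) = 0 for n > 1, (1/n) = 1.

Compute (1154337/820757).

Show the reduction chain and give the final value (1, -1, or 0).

-1

(1154337/820757) = (333580/820757)   [reduce mod 820757]
333580 = 2^2·83395; (2/820757) = -1 since 820757 mod 8 = 5, so (333580/820757) = (-1)^2·(83395/820757); sign now +1
reciprocity: (83395/820757) = +1·(820757/83395) since 83395 mod 4 = 3, 820757 mod 4 = 1; sign now +1
(820757/83395) = (70202/83395)   [reduce mod 83395]
70202 = 2^1·35101; (2/83395) = -1 since 83395 mod 8 = 3, so (70202/83395) = (-1)^1·(35101/83395); sign now -1
reciprocity: (35101/83395) = +1·(83395/35101) since 35101 mod 4 = 1, 83395 mod 4 = 3; sign now -1
(83395/35101) = (13193/35101)   [reduce mod 35101]
reciprocity: (13193/35101) = +1·(35101/13193) since 13193 mod 4 = 1, 35101 mod 4 = 1; sign now -1
(35101/13193) = (8715/13193)   [reduce mod 13193]
reciprocity: (8715/13193) = +1·(13193/8715) since 8715 mod 4 = 3, 13193 mod 4 = 1; sign now -1
(13193/8715) = (4478/8715)   [reduce mod 8715]
4478 = 2^1·2239; (2/8715) = -1 since 8715 mod 8 = 3, so (4478/8715) = (-1)^1·(2239/8715); sign now +1
reciprocity: (2239/8715) = -1·(8715/2239) since 2239 mod 4 = 3, 8715 mod 4 = 3; sign now -1
(8715/2239) = (1998/2239)   [reduce mod 2239]
1998 = 2^1·999; (2/2239) = +1 since 2239 mod 8 = 7, so (1998/2239) = (+1)^1·(999/2239); sign now -1
reciprocity: (999/2239) = -1·(2239/999) since 999 mod 4 = 3, 2239 mod 4 = 3; sign now +1
(2239/999) = (241/999)   [reduce mod 999]
reciprocity: (241/999) = +1·(999/241) since 241 mod 4 = 1, 999 mod 4 = 3; sign now +1
(999/241) = (35/241)   [reduce mod 241]
reciprocity: (35/241) = +1·(241/35) since 35 mod 4 = 3, 241 mod 4 = 1; sign now +1
(241/35) = (31/35)   [reduce mod 35]
reciprocity: (31/35) = -1·(35/31) since 31 mod 4 = 3, 35 mod 4 = 3; sign now -1
(35/31) = (4/31)   [reduce mod 31]
4 = 2^2·1; (2/31) = +1 since 31 mod 8 = 7, so (4/31) = (+1)^2·(1/31); sign now -1
(1/31) = 1; final value = sign = -1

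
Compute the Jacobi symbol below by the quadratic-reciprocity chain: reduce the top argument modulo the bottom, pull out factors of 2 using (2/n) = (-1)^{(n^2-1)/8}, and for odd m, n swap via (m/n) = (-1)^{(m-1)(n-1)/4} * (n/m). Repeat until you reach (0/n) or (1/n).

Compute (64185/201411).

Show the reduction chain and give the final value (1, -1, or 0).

0

reciprocity: (64185/201411) = +1·(201411/64185) since 64185 mod 4 = 1, 201411 mod 4 = 3; sign now +1
(201411/64185) = (8856/64185)   [reduce mod 64185]
8856 = 2^3·1107; (2/64185) = +1 since 64185 mod 8 = 1, so (8856/64185) = (+1)^3·(1107/64185); sign now +1
reciprocity: (1107/64185) = +1·(64185/1107) since 1107 mod 4 = 3, 64185 mod 4 = 1; sign now +1
(64185/1107) = (1086/1107)   [reduce mod 1107]
1086 = 2^1·543; (2/1107) = -1 since 1107 mod 8 = 3, so (1086/1107) = (-1)^1·(543/1107); sign now -1
reciprocity: (543/1107) = -1·(1107/543) since 543 mod 4 = 3, 1107 mod 4 = 3; sign now +1
(1107/543) = (21/543)   [reduce mod 543]
reciprocity: (21/543) = +1·(543/21) since 21 mod 4 = 1, 543 mod 4 = 3; sign now +1
(543/21) = (18/21)   [reduce mod 21]
18 = 2^1·9; (2/21) = -1 since 21 mod 8 = 5, so (18/21) = (-1)^1·(9/21); sign now -1
reciprocity: (9/21) = +1·(21/9) since 9 mod 4 = 1, 21 mod 4 = 1; sign now -1
(21/9) = (3/9)   [reduce mod 9]
reciprocity: (3/9) = +1·(9/3) since 3 mod 4 = 3, 9 mod 4 = 1; sign now -1
(9/3) = (0/3)   [reduce mod 3]
(0/3) = 0   [gcd(a, n) > 1]; final value = 0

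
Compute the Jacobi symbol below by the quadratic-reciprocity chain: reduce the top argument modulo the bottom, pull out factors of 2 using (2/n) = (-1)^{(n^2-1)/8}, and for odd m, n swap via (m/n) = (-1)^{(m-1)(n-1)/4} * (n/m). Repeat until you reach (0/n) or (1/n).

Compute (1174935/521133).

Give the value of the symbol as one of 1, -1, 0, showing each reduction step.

(1174935/521133): 1174935 mod 521133 = 132669, so (1174935/521133) = (132669/521133)
flip (132669/521133) -> (521133/132669): both odd, 132669 mod 4 = 1, 521133 mod 4 = 1, so the flip contributes +1; sign now +1
(521133/132669): 521133 mod 132669 = 123126, so (521133/132669) = (123126/132669)
factor out 2^1: 123126 = 2^1·61563; with 132669 mod 8 = 5, (2/132669) = -1; sign now -1; continue with (61563/132669)
flip (61563/132669) -> (132669/61563): both odd, 61563 mod 4 = 3, 132669 mod 4 = 1, so the flip contributes +1; sign now -1
(132669/61563): 132669 mod 61563 = 9543, so (132669/61563) = (9543/61563)
flip (9543/61563) -> (61563/9543): both odd, 9543 mod 4 = 3, 61563 mod 4 = 3, so the flip contributes -1; sign now +1
(61563/9543): 61563 mod 9543 = 4305, so (61563/9543) = (4305/9543)
flip (4305/9543) -> (9543/4305): both odd, 4305 mod 4 = 1, 9543 mod 4 = 3, so the flip contributes +1; sign now +1
(9543/4305): 9543 mod 4305 = 933, so (9543/4305) = (933/4305)
flip (933/4305) -> (4305/933): both odd, 933 mod 4 = 1, 4305 mod 4 = 1, so the flip contributes +1; sign now +1
(4305/933): 4305 mod 933 = 573, so (4305/933) = (573/933)
flip (573/933) -> (933/573): both odd, 573 mod 4 = 1, 933 mod 4 = 1, so the flip contributes +1; sign now +1
(933/573): 933 mod 573 = 360, so (933/573) = (360/573)
factor out 2^3: 360 = 2^3·45; with 573 mod 8 = 5, (2/573) = -1; sign now -1; continue with (45/573)
flip (45/573) -> (573/45): both odd, 45 mod 4 = 1, 573 mod 4 = 1, so the flip contributes +1; sign now -1
(573/45): 573 mod 45 = 33, so (573/45) = (33/45)
flip (33/45) -> (45/33): both odd, 33 mod 4 = 1, 45 mod 4 = 1, so the flip contributes +1; sign now -1
(45/33): 45 mod 33 = 12, so (45/33) = (12/33)
factor out 2^2: 12 = 2^2·3; with 33 mod 8 = 1, (2/33) = +1; sign now -1; continue with (3/33)
flip (3/33) -> (33/3): both odd, 3 mod 4 = 3, 33 mod 4 = 1, so the flip contributes +1; sign now -1
(33/3): 33 mod 3 = 0, so (33/3) = (0/3)
reached (0/3); gcd(a, n) > 1, so (0/3) = 0 and the symbol is 0

0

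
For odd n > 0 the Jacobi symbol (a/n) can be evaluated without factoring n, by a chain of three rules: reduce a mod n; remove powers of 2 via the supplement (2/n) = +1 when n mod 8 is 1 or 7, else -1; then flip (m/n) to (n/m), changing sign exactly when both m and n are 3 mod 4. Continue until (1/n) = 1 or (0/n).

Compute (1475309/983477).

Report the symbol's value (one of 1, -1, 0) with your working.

0

(1475309/983477): 1475309 mod 983477 = 491832, so (1475309/983477) = (491832/983477)
factor out 2^3: 491832 = 2^3·61479; with 983477 mod 8 = 5, (2/983477) = -1; sign now -1; continue with (61479/983477)
flip (61479/983477) -> (983477/61479): both odd, 61479 mod 4 = 3, 983477 mod 4 = 1, so the flip contributes +1; sign now -1
(983477/61479): 983477 mod 61479 = 61292, so (983477/61479) = (61292/61479)
factor out 2^2: 61292 = 2^2·15323; with 61479 mod 8 = 7, (2/61479) = +1; sign now -1; continue with (15323/61479)
flip (15323/61479) -> (61479/15323): both odd, 15323 mod 4 = 3, 61479 mod 4 = 3, so the flip contributes -1; sign now +1
(61479/15323): 61479 mod 15323 = 187, so (61479/15323) = (187/15323)
flip (187/15323) -> (15323/187): both odd, 187 mod 4 = 3, 15323 mod 4 = 3, so the flip contributes -1; sign now -1
(15323/187): 15323 mod 187 = 176, so (15323/187) = (176/187)
factor out 2^4: 176 = 2^4·11; with 187 mod 8 = 3, (2/187) = -1; sign now -1; continue with (11/187)
flip (11/187) -> (187/11): both odd, 11 mod 4 = 3, 187 mod 4 = 3, so the flip contributes -1; sign now +1
(187/11): 187 mod 11 = 0, so (187/11) = (0/11)
reached (0/11); gcd(a, n) > 1, so (0/11) = 0 and the symbol is 0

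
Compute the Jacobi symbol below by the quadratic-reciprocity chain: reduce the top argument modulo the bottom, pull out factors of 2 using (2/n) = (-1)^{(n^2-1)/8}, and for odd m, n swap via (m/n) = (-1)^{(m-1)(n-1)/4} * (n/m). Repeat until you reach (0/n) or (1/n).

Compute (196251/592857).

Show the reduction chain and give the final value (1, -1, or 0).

0

reciprocity: (196251/592857) = +1·(592857/196251) since 196251 mod 4 = 3, 592857 mod 4 = 1; sign now +1
(592857/196251) = (4104/196251)   [reduce mod 196251]
4104 = 2^3·513; (2/196251) = -1 since 196251 mod 8 = 3, so (4104/196251) = (-1)^3·(513/196251); sign now -1
reciprocity: (513/196251) = +1·(196251/513) since 513 mod 4 = 1, 196251 mod 4 = 3; sign now -1
(196251/513) = (285/513)   [reduce mod 513]
reciprocity: (285/513) = +1·(513/285) since 285 mod 4 = 1, 513 mod 4 = 1; sign now -1
(513/285) = (228/285)   [reduce mod 285]
228 = 2^2·57; (2/285) = -1 since 285 mod 8 = 5, so (228/285) = (-1)^2·(57/285); sign now -1
reciprocity: (57/285) = +1·(285/57) since 57 mod 4 = 1, 285 mod 4 = 1; sign now -1
(285/57) = (0/57)   [reduce mod 57]
(0/57) = 0   [gcd(a, n) > 1]; final value = 0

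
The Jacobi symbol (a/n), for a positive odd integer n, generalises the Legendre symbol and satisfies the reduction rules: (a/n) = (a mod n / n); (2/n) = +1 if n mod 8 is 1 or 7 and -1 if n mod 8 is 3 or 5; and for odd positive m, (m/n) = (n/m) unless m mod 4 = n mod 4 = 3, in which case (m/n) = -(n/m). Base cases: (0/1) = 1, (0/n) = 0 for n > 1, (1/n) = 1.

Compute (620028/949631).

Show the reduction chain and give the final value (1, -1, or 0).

620028 = 2^2·155007; (2/949631) = +1 since 949631 mod 8 = 7, so (620028/949631) = (+1)^2·(155007/949631); sign now +1
reciprocity: (155007/949631) = -1·(949631/155007) since 155007 mod 4 = 3, 949631 mod 4 = 3; sign now -1
(949631/155007) = (19589/155007)   [reduce mod 155007]
reciprocity: (19589/155007) = +1·(155007/19589) since 19589 mod 4 = 1, 155007 mod 4 = 3; sign now -1
(155007/19589) = (17884/19589)   [reduce mod 19589]
17884 = 2^2·4471; (2/19589) = -1 since 19589 mod 8 = 5, so (17884/19589) = (-1)^2·(4471/19589); sign now -1
reciprocity: (4471/19589) = +1·(19589/4471) since 4471 mod 4 = 3, 19589 mod 4 = 1; sign now -1
(19589/4471) = (1705/4471)   [reduce mod 4471]
reciprocity: (1705/4471) = +1·(4471/1705) since 1705 mod 4 = 1, 4471 mod 4 = 3; sign now -1
(4471/1705) = (1061/1705)   [reduce mod 1705]
reciprocity: (1061/1705) = +1·(1705/1061) since 1061 mod 4 = 1, 1705 mod 4 = 1; sign now -1
(1705/1061) = (644/1061)   [reduce mod 1061]
644 = 2^2·161; (2/1061) = -1 since 1061 mod 8 = 5, so (644/1061) = (-1)^2·(161/1061); sign now -1
reciprocity: (161/1061) = +1·(1061/161) since 161 mod 4 = 1, 1061 mod 4 = 1; sign now -1
(1061/161) = (95/161)   [reduce mod 161]
reciprocity: (95/161) = +1·(161/95) since 95 mod 4 = 3, 161 mod 4 = 1; sign now -1
(161/95) = (66/95)   [reduce mod 95]
66 = 2^1·33; (2/95) = +1 since 95 mod 8 = 7, so (66/95) = (+1)^1·(33/95); sign now -1
reciprocity: (33/95) = +1·(95/33) since 33 mod 4 = 1, 95 mod 4 = 3; sign now -1
(95/33) = (29/33)   [reduce mod 33]
reciprocity: (29/33) = +1·(33/29) since 29 mod 4 = 1, 33 mod 4 = 1; sign now -1
(33/29) = (4/29)   [reduce mod 29]
4 = 2^2·1; (2/29) = -1 since 29 mod 8 = 5, so (4/29) = (-1)^2·(1/29); sign now -1
(1/29) = 1; final value = sign = -1

-1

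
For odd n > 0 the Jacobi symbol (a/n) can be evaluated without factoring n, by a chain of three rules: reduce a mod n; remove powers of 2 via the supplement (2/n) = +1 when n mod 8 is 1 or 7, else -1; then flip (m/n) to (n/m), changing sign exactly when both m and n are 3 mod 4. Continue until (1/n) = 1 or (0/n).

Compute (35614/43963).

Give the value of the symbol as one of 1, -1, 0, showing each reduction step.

factor out 2^1: 35614 = 2^1·17807; with 43963 mod 8 = 3, (2/43963) = -1; sign now -1; continue with (17807/43963)
flip (17807/43963) -> (43963/17807): both odd, 17807 mod 4 = 3, 43963 mod 4 = 3, so the flip contributes -1; sign now +1
(43963/17807): 43963 mod 17807 = 8349, so (43963/17807) = (8349/17807)
flip (8349/17807) -> (17807/8349): both odd, 8349 mod 4 = 1, 17807 mod 4 = 3, so the flip contributes +1; sign now +1
(17807/8349): 17807 mod 8349 = 1109, so (17807/8349) = (1109/8349)
flip (1109/8349) -> (8349/1109): both odd, 1109 mod 4 = 1, 8349 mod 4 = 1, so the flip contributes +1; sign now +1
(8349/1109): 8349 mod 1109 = 586, so (8349/1109) = (586/1109)
factor out 2^1: 586 = 2^1·293; with 1109 mod 8 = 5, (2/1109) = -1; sign now -1; continue with (293/1109)
flip (293/1109) -> (1109/293): both odd, 293 mod 4 = 1, 1109 mod 4 = 1, so the flip contributes +1; sign now -1
(1109/293): 1109 mod 293 = 230, so (1109/293) = (230/293)
factor out 2^1: 230 = 2^1·115; with 293 mod 8 = 5, (2/293) = -1; sign now +1; continue with (115/293)
flip (115/293) -> (293/115): both odd, 115 mod 4 = 3, 293 mod 4 = 1, so the flip contributes +1; sign now +1
(293/115): 293 mod 115 = 63, so (293/115) = (63/115)
flip (63/115) -> (115/63): both odd, 63 mod 4 = 3, 115 mod 4 = 3, so the flip contributes -1; sign now -1
(115/63): 115 mod 63 = 52, so (115/63) = (52/63)
factor out 2^2: 52 = 2^2·13; with 63 mod 8 = 7, (2/63) = +1; sign now -1; continue with (13/63)
flip (13/63) -> (63/13): both odd, 13 mod 4 = 1, 63 mod 4 = 3, so the flip contributes +1; sign now -1
(63/13): 63 mod 13 = 11, so (63/13) = (11/13)
flip (11/13) -> (13/11): both odd, 11 mod 4 = 3, 13 mod 4 = 1, so the flip contributes +1; sign now -1
(13/11): 13 mod 11 = 2, so (13/11) = (2/11)
factor out 2^1: 2 = 2^1·1; with 11 mod 8 = 3, (2/11) = -1; sign now +1; continue with (1/11)
reached (1/11) = 1, so the symbol is +1

1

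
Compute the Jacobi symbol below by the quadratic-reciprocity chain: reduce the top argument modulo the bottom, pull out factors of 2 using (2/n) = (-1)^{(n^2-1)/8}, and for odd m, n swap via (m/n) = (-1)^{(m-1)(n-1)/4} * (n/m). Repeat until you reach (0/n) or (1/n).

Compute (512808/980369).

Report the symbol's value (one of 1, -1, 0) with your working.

factor out 2^3: 512808 = 2^3·64101; with 980369 mod 8 = 1, (2/980369) = +1; sign now +1; continue with (64101/980369)
flip (64101/980369) -> (980369/64101): both odd, 64101 mod 4 = 1, 980369 mod 4 = 1, so the flip contributes +1; sign now +1
(980369/64101): 980369 mod 64101 = 18854, so (980369/64101) = (18854/64101)
factor out 2^1: 18854 = 2^1·9427; with 64101 mod 8 = 5, (2/64101) = -1; sign now -1; continue with (9427/64101)
flip (9427/64101) -> (64101/9427): both odd, 9427 mod 4 = 3, 64101 mod 4 = 1, so the flip contributes +1; sign now -1
(64101/9427): 64101 mod 9427 = 7539, so (64101/9427) = (7539/9427)
flip (7539/9427) -> (9427/7539): both odd, 7539 mod 4 = 3, 9427 mod 4 = 3, so the flip contributes -1; sign now +1
(9427/7539): 9427 mod 7539 = 1888, so (9427/7539) = (1888/7539)
factor out 2^5: 1888 = 2^5·59; with 7539 mod 8 = 3, (2/7539) = -1; sign now -1; continue with (59/7539)
flip (59/7539) -> (7539/59): both odd, 59 mod 4 = 3, 7539 mod 4 = 3, so the flip contributes -1; sign now +1
(7539/59): 7539 mod 59 = 46, so (7539/59) = (46/59)
factor out 2^1: 46 = 2^1·23; with 59 mod 8 = 3, (2/59) = -1; sign now -1; continue with (23/59)
flip (23/59) -> (59/23): both odd, 23 mod 4 = 3, 59 mod 4 = 3, so the flip contributes -1; sign now +1
(59/23): 59 mod 23 = 13, so (59/23) = (13/23)
flip (13/23) -> (23/13): both odd, 13 mod 4 = 1, 23 mod 4 = 3, so the flip contributes +1; sign now +1
(23/13): 23 mod 13 = 10, so (23/13) = (10/13)
factor out 2^1: 10 = 2^1·5; with 13 mod 8 = 5, (2/13) = -1; sign now -1; continue with (5/13)
flip (5/13) -> (13/5): both odd, 5 mod 4 = 1, 13 mod 4 = 1, so the flip contributes +1; sign now -1
(13/5): 13 mod 5 = 3, so (13/5) = (3/5)
flip (3/5) -> (5/3): both odd, 3 mod 4 = 3, 5 mod 4 = 1, so the flip contributes +1; sign now -1
(5/3): 5 mod 3 = 2, so (5/3) = (2/3)
factor out 2^1: 2 = 2^1·1; with 3 mod 8 = 3, (2/3) = -1; sign now +1; continue with (1/3)
reached (1/3) = 1, so the symbol is +1

1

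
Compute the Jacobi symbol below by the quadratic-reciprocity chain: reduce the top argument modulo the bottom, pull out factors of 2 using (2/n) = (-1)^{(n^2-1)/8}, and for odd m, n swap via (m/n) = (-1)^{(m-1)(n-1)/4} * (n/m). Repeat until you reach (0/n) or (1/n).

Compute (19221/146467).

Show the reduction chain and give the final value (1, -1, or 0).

0

reciprocity: (19221/146467) = +1·(146467/19221) since 19221 mod 4 = 1, 146467 mod 4 = 3; sign now +1
(146467/19221) = (11920/19221)   [reduce mod 19221]
11920 = 2^4·745; (2/19221) = -1 since 19221 mod 8 = 5, so (11920/19221) = (-1)^4·(745/19221); sign now +1
reciprocity: (745/19221) = +1·(19221/745) since 745 mod 4 = 1, 19221 mod 4 = 1; sign now +1
(19221/745) = (596/745)   [reduce mod 745]
596 = 2^2·149; (2/745) = +1 since 745 mod 8 = 1, so (596/745) = (+1)^2·(149/745); sign now +1
reciprocity: (149/745) = +1·(745/149) since 149 mod 4 = 1, 745 mod 4 = 1; sign now +1
(745/149) = (0/149)   [reduce mod 149]
(0/149) = 0   [gcd(a, n) > 1]; final value = 0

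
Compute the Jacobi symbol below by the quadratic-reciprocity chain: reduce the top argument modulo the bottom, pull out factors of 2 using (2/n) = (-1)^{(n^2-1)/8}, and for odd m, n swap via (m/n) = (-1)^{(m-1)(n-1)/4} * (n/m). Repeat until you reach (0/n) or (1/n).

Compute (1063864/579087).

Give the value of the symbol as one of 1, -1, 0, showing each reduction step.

-1

(1063864/579087) = (484777/579087)   [reduce mod 579087]
reciprocity: (484777/579087) = +1·(579087/484777) since 484777 mod 4 = 1, 579087 mod 4 = 3; sign now +1
(579087/484777) = (94310/484777)   [reduce mod 484777]
94310 = 2^1·47155; (2/484777) = +1 since 484777 mod 8 = 1, so (94310/484777) = (+1)^1·(47155/484777); sign now +1
reciprocity: (47155/484777) = +1·(484777/47155) since 47155 mod 4 = 3, 484777 mod 4 = 1; sign now +1
(484777/47155) = (13227/47155)   [reduce mod 47155]
reciprocity: (13227/47155) = -1·(47155/13227) since 13227 mod 4 = 3, 47155 mod 4 = 3; sign now -1
(47155/13227) = (7474/13227)   [reduce mod 13227]
7474 = 2^1·3737; (2/13227) = -1 since 13227 mod 8 = 3, so (7474/13227) = (-1)^1·(3737/13227); sign now +1
reciprocity: (3737/13227) = +1·(13227/3737) since 3737 mod 4 = 1, 13227 mod 4 = 3; sign now +1
(13227/3737) = (2016/3737)   [reduce mod 3737]
2016 = 2^5·63; (2/3737) = +1 since 3737 mod 8 = 1, so (2016/3737) = (+1)^5·(63/3737); sign now +1
reciprocity: (63/3737) = +1·(3737/63) since 63 mod 4 = 3, 3737 mod 4 = 1; sign now +1
(3737/63) = (20/63)   [reduce mod 63]
20 = 2^2·5; (2/63) = +1 since 63 mod 8 = 7, so (20/63) = (+1)^2·(5/63); sign now +1
reciprocity: (5/63) = +1·(63/5) since 5 mod 4 = 1, 63 mod 4 = 3; sign now +1
(63/5) = (3/5)   [reduce mod 5]
reciprocity: (3/5) = +1·(5/3) since 3 mod 4 = 3, 5 mod 4 = 1; sign now +1
(5/3) = (2/3)   [reduce mod 3]
2 = 2^1·1; (2/3) = -1 since 3 mod 8 = 3, so (2/3) = (-1)^1·(1/3); sign now -1
(1/3) = 1; final value = sign = -1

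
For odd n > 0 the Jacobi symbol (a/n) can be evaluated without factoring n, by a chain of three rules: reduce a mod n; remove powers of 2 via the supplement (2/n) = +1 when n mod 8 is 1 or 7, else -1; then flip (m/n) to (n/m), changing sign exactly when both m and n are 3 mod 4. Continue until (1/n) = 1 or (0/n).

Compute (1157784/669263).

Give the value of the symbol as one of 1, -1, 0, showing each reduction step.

1

(1157784/669263): 1157784 mod 669263 = 488521, so (1157784/669263) = (488521/669263)
flip (488521/669263) -> (669263/488521): both odd, 488521 mod 4 = 1, 669263 mod 4 = 3, so the flip contributes +1; sign now +1
(669263/488521): 669263 mod 488521 = 180742, so (669263/488521) = (180742/488521)
factor out 2^1: 180742 = 2^1·90371; with 488521 mod 8 = 1, (2/488521) = +1; sign now +1; continue with (90371/488521)
flip (90371/488521) -> (488521/90371): both odd, 90371 mod 4 = 3, 488521 mod 4 = 1, so the flip contributes +1; sign now +1
(488521/90371): 488521 mod 90371 = 36666, so (488521/90371) = (36666/90371)
factor out 2^1: 36666 = 2^1·18333; with 90371 mod 8 = 3, (2/90371) = -1; sign now -1; continue with (18333/90371)
flip (18333/90371) -> (90371/18333): both odd, 18333 mod 4 = 1, 90371 mod 4 = 3, so the flip contributes +1; sign now -1
(90371/18333): 90371 mod 18333 = 17039, so (90371/18333) = (17039/18333)
flip (17039/18333) -> (18333/17039): both odd, 17039 mod 4 = 3, 18333 mod 4 = 1, so the flip contributes +1; sign now -1
(18333/17039): 18333 mod 17039 = 1294, so (18333/17039) = (1294/17039)
factor out 2^1: 1294 = 2^1·647; with 17039 mod 8 = 7, (2/17039) = +1; sign now -1; continue with (647/17039)
flip (647/17039) -> (17039/647): both odd, 647 mod 4 = 3, 17039 mod 4 = 3, so the flip contributes -1; sign now +1
(17039/647): 17039 mod 647 = 217, so (17039/647) = (217/647)
flip (217/647) -> (647/217): both odd, 217 mod 4 = 1, 647 mod 4 = 3, so the flip contributes +1; sign now +1
(647/217): 647 mod 217 = 213, so (647/217) = (213/217)
flip (213/217) -> (217/213): both odd, 213 mod 4 = 1, 217 mod 4 = 1, so the flip contributes +1; sign now +1
(217/213): 217 mod 213 = 4, so (217/213) = (4/213)
factor out 2^2: 4 = 2^2·1; with 213 mod 8 = 5, (2/213) = -1; sign now +1; continue with (1/213)
reached (1/213) = 1, so the symbol is +1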